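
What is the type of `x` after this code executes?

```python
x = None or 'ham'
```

'or' with None returns the other truthy value (str)

str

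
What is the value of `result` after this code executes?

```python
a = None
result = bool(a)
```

a = None; result = False

False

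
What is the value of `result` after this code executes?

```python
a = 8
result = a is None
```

a = 8; result = False

False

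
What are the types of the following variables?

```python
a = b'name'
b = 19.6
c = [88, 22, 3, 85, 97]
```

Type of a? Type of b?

a is assigned a bytes literal (b'...' prefix); b is assigned a number with a decimal point, so it is a float

bytes, float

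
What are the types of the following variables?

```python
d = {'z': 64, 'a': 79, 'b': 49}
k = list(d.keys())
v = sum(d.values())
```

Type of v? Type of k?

sum of ints is int; list() converts to list

int, list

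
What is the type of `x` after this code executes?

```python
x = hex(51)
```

hex() returns str representation

str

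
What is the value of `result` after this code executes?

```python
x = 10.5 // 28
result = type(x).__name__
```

x is float; result = 'float'

'float'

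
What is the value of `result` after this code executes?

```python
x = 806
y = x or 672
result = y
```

x = 806; y = 806; result = 806

806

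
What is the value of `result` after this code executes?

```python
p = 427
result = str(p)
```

p = 427; result = '427'

'427'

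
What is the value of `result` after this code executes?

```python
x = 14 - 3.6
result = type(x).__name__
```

x is float; result = 'float'

'float'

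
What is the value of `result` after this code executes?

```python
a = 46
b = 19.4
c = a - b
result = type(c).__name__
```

a is int; b is float; c is float; result = 'float'

'float'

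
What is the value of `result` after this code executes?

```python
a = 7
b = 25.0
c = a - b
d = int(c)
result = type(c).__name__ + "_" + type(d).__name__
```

a is int; b is float; c is float; d is int; result = 'float_int'

'float_int'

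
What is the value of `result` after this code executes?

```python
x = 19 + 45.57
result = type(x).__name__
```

x is float; result = 'float'

'float'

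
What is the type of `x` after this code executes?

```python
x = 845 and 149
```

'and' with truthy values returns last operand (int)

int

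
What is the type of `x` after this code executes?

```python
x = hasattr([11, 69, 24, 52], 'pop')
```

hasattr() returns bool

bool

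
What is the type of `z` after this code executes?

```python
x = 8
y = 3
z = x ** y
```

positive int ** positive int = int

int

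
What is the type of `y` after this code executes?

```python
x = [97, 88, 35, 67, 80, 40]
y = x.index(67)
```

list.index() returns int

int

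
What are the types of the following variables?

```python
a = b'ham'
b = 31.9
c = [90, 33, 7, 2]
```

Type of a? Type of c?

a is assigned a bytes literal (b'...' prefix); c is assigned a list literal (square brackets)

bytes, list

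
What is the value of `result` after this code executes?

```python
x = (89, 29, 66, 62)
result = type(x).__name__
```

x is tuple; result = 'tuple'

'tuple'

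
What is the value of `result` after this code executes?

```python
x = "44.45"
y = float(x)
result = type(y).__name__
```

x is str; y is float; result = 'float'

'float'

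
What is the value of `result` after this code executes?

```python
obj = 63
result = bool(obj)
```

obj = 63; result = True

True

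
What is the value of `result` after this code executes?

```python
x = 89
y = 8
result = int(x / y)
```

x = 89; y = 8; result = 11

11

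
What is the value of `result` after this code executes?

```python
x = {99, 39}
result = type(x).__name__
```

x is set; result = 'set'

'set'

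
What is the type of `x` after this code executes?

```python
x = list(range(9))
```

list(range()) returns list

list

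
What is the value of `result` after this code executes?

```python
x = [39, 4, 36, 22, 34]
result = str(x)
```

x = [39, 4, 36, 22, 34]; result = '[39, 4, 36, 22, 34]'

'[39, 4, 36, 22, 34]'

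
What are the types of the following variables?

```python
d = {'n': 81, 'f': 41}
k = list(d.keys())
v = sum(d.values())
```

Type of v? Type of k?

sum of ints is int; list() converts to list

int, list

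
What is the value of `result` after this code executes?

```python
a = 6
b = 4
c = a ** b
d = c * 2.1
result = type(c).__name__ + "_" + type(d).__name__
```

a is int; b is int; c is int; d is float; result = 'int_float'

'int_float'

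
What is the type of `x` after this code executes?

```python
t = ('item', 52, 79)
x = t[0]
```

Index 0 of tuple is a str literal

str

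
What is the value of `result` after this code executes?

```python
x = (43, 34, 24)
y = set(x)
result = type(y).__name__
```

x is tuple; y is set; result = 'set'

'set'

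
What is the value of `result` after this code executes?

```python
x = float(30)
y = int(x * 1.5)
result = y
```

x = 30.0; y = 45; result = 45

45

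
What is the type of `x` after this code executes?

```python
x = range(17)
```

range() returns a range object

range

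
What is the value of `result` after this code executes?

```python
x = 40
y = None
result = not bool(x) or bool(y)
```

x = 40; y = None; result = False

False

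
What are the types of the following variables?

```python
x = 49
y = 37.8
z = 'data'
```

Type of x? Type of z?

x is assigned a bare integer (no decimal point), so it is an int; z is assigned a quoted string literal, so it is a str

int, str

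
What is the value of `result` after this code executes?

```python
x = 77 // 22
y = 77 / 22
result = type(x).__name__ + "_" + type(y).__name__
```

x is int; y is float; result = 'int_float'

'int_float'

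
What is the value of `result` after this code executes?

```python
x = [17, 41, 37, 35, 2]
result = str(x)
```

x = [17, 41, 37, 35, 2]; result = '[17, 41, 37, 35, 2]'

'[17, 41, 37, 35, 2]'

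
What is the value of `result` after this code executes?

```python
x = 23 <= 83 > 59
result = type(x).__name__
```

x is bool; result = 'bool'

'bool'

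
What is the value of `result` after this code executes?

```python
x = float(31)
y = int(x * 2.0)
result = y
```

x = 31.0; y = 62; result = 62

62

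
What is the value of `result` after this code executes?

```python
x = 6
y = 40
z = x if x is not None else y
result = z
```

x = 6; y = 40; z = 6; result = 6

6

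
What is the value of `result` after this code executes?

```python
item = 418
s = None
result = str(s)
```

item = 418; s = None; result = 'None'

'None'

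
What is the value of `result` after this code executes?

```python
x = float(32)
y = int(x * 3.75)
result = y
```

x = 32.0; y = 120; result = 120

120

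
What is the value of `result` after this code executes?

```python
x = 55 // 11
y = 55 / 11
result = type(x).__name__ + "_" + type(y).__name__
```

x is int; y is float; result = 'int_float'

'int_float'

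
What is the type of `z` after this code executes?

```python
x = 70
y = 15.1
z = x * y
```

int * float = float

float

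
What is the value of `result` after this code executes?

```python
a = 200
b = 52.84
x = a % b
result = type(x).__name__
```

a is int; b is float; x is float; result = 'float'

'float'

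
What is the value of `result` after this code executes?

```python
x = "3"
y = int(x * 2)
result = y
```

x = '3'; y = 33; result = 33

33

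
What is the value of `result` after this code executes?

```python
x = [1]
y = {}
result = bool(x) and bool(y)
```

x = [1]; y = {}; result = False

False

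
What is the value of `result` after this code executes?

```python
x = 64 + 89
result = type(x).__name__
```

x is int; result = 'int'

'int'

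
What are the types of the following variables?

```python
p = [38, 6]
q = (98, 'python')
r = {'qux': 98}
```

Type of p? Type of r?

p is assigned a list literal (square brackets); r is assigned a dict literal ({key: value})

list, dict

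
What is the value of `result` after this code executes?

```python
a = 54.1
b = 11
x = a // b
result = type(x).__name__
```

a is float; b is int; x is float; result = 'float'

'float'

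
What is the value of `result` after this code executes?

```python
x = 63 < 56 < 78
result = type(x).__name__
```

x is bool; result = 'bool'

'bool'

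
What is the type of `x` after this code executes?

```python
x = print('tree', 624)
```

print() returns None

NoneType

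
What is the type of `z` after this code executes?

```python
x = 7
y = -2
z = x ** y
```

int ** negative = float

float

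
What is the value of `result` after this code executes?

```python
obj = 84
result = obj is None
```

obj = 84; result = False

False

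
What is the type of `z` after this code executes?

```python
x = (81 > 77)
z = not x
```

'not' returns bool

bool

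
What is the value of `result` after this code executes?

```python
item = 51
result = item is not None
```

item = 51; result = True

True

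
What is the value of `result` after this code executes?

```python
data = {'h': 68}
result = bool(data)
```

data = {'h': 68}; result = True

True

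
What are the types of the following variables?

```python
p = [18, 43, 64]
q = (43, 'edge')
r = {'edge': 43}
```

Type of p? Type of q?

p is assigned a list literal (square brackets); q is assigned a tuple (parenthesized, comma-separated values)

list, tuple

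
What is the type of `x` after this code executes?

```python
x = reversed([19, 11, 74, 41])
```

reversed() on a list returns list_reverseiterator

list_reverseiterator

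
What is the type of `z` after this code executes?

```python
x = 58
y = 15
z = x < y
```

Comparison returns bool

bool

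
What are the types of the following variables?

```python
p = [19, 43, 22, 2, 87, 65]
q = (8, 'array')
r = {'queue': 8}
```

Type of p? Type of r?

p is assigned a list literal (square brackets); r is assigned a dict literal ({key: value})

list, dict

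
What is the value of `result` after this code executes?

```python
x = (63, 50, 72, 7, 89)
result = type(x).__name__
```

x is tuple; result = 'tuple'

'tuple'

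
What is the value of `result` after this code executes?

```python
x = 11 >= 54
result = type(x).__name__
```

x is bool; result = 'bool'

'bool'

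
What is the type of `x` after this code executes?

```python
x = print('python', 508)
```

print() returns None

NoneType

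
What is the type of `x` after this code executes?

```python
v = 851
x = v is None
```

'is' comparison returns bool

bool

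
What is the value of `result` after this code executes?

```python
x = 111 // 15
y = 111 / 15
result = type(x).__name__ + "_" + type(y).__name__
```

x is int; y is float; result = 'int_float'

'int_float'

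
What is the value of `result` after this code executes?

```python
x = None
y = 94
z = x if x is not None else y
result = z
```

x = None; y = 94; z = 94; result = 94

94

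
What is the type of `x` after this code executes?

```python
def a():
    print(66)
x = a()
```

Function without return returns None

NoneType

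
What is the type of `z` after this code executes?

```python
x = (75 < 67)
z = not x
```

'not' returns bool

bool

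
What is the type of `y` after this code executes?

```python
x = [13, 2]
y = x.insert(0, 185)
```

list.insert() returns None

NoneType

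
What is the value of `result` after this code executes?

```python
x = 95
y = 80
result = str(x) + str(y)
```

x = 95; y = 80; result = '9580'

'9580'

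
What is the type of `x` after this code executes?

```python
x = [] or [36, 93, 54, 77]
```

'or' returns first truthy value (list)

list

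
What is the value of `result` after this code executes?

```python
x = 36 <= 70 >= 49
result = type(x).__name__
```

x is bool; result = 'bool'

'bool'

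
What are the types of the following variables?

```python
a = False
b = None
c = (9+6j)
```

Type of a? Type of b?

a is assigned the constant False, which has type bool; b is assigned None, whose type is NoneType

bool, NoneType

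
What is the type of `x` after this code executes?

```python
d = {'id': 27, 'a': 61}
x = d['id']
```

Accessing dict[str, int] with str key returns int

int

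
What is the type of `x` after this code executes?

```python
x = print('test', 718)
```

print() returns None

NoneType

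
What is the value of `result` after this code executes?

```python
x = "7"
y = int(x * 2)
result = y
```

x = '7'; y = 77; result = 77

77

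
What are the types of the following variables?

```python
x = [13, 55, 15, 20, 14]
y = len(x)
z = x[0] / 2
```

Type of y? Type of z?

len() returns int; int / int = float

int, float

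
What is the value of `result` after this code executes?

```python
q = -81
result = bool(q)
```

q = -81; result = True

True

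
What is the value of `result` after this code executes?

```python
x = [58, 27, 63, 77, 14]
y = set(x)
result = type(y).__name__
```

x is list; y is set; result = 'set'

'set'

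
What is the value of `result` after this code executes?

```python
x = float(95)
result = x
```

x = 95.0; result = 95.0

95.0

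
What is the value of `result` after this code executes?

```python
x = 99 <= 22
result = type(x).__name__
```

x is bool; result = 'bool'

'bool'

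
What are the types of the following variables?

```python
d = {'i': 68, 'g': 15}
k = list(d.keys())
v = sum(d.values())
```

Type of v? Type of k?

sum of ints is int; list() converts to list

int, list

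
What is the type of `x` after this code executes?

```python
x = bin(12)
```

bin() returns str representation

str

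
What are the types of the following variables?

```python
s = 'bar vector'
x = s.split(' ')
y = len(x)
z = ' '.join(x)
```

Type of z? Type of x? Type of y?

str.join() returns str; str.split() returns list; len() returns int

str, list, int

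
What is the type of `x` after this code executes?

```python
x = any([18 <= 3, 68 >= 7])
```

any() returns bool

bool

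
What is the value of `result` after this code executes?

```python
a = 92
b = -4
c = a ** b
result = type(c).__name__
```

a is int; b is int; c is float; result = 'float'

'float'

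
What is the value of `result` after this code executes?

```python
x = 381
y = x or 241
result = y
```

x = 381; y = 381; result = 381

381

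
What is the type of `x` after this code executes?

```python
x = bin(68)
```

bin() returns str representation

str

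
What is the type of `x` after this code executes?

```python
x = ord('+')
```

ord() returns int (code point)

int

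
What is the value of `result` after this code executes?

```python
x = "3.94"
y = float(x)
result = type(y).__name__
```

x is str; y is float; result = 'float'

'float'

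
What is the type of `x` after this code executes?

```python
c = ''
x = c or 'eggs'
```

'or' returns first truthy value (str)

str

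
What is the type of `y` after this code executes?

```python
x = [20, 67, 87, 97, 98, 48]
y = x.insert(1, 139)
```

list.insert() returns None

NoneType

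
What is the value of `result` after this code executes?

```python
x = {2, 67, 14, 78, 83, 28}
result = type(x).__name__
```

x is set; result = 'set'

'set'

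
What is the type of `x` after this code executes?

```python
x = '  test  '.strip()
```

str.strip() returns str

str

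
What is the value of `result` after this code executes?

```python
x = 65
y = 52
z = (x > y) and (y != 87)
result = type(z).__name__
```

x is int; y is int; z is bool; result = 'bool'

'bool'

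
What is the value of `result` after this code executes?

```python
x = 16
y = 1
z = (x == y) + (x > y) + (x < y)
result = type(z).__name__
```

x is int; y is int; z is int; result = 'int'

'int'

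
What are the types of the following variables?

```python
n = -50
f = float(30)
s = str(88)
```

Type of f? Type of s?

f is assigned the result of calling float(), which returns a float; s is assigned the result of calling str(), which returns a str

float, str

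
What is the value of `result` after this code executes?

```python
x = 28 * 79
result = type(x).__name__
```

x is int; result = 'int'

'int'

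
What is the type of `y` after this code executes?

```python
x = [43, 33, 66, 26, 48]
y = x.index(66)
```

list.index() returns int

int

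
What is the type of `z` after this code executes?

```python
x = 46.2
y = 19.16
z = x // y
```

float // float = float

float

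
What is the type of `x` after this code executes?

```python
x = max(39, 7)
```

max() of ints returns int

int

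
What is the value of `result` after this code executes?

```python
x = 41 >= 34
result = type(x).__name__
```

x is bool; result = 'bool'

'bool'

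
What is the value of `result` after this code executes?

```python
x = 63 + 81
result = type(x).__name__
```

x is int; result = 'int'

'int'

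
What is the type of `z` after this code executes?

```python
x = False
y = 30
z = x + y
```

bool + int = int (bool is subclass of int)

int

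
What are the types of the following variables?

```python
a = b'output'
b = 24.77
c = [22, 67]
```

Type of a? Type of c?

a is assigned a bytes literal (b'...' prefix); c is assigned a list literal (square brackets)

bytes, list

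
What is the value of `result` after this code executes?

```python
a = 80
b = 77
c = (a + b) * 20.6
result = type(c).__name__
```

a is int; b is int; c is float; result = 'float'

'float'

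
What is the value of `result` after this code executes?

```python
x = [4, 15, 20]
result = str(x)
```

x = [4, 15, 20]; result = '[4, 15, 20]'

'[4, 15, 20]'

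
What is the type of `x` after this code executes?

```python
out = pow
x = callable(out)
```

callable() returns bool

bool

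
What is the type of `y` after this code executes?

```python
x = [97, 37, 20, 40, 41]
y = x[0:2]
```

Slicing a list returns a list

list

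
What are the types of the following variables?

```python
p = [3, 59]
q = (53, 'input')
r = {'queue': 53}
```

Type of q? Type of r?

q is assigned a tuple (parenthesized, comma-separated values); r is assigned a dict literal ({key: value})

tuple, dict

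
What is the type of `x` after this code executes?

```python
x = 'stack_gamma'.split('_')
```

str.split() returns list

list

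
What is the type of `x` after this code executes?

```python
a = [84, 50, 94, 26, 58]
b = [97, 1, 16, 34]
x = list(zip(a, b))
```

list(zip()) returns a list of tuples

list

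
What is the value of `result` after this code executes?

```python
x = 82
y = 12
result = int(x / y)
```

x = 82; y = 12; result = 6

6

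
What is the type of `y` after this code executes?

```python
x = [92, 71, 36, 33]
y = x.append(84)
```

list.append() returns None (mutates in place)

NoneType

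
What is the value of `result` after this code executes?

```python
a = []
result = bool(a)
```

a = []; result = False

False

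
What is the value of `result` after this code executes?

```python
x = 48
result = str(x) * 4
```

x = 48; result = '48484848'

'48484848'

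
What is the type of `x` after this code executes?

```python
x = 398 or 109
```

'or' returns first truthy value (int)

int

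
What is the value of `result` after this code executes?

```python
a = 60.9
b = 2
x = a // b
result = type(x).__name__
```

a is float; b is int; x is float; result = 'float'

'float'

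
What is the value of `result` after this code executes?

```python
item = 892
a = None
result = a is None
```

item = 892; a = None; result = True

True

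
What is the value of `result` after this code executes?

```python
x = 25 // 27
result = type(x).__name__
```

x is int; result = 'int'

'int'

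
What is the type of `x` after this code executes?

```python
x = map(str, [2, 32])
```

map() returns a map object

map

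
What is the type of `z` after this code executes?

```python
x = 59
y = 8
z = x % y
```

int % int = int

int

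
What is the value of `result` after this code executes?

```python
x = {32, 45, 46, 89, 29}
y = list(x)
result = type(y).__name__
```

x is set; y is list; result = 'list'

'list'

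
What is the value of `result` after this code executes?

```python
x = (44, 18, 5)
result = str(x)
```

x = (44, 18, 5); result = '(44, 18, 5)'

'(44, 18, 5)'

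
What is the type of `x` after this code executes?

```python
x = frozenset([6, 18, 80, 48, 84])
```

frozenset() returns frozenset

frozenset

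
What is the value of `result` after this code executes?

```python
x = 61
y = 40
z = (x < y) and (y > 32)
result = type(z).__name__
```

x is int; y is int; z is bool; result = 'bool'

'bool'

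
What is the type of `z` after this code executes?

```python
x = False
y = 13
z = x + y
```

bool + int = int (bool is subclass of int)

int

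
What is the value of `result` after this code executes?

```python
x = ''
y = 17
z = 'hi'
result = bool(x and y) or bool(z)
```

x = ''; y = 17; z = 'hi'; result = True

True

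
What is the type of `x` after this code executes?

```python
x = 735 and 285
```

'and' with truthy values returns last operand (int)

int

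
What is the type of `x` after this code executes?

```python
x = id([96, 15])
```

id() returns int

int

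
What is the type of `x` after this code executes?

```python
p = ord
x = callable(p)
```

callable() returns bool

bool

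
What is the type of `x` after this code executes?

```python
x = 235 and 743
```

'and' with truthy values returns last operand (int)

int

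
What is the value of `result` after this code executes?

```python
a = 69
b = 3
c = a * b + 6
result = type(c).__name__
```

a is int; b is int; c is int; result = 'int'

'int'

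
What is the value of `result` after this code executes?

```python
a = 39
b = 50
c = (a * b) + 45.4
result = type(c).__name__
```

a is int; b is int; c is float; result = 'float'

'float'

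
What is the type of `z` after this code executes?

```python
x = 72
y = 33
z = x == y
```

Equality comparison returns bool

bool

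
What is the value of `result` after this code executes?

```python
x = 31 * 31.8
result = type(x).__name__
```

x is float; result = 'float'

'float'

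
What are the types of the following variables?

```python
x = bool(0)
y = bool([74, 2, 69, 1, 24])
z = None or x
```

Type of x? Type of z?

bool() returns bool; None or bool returns the bool

bool, bool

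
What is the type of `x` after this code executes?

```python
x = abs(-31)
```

abs() of int returns int

int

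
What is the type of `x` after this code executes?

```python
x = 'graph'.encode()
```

str.encode() returns bytes

bytes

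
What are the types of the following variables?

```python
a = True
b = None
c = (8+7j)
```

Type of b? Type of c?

b is assigned None, whose type is NoneType; c is assigned (8+7j), an int plus an imaginary literal (j suffix), which evaluates to complex

NoneType, complex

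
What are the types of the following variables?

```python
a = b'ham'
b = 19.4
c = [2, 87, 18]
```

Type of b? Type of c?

b is assigned a number with a decimal point, so it is a float; c is assigned a list literal (square brackets)

float, list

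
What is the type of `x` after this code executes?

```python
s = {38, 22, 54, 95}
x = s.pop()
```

Popping from set[int] returns int

int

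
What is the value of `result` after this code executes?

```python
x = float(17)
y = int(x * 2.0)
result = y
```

x = 17.0; y = 34; result = 34

34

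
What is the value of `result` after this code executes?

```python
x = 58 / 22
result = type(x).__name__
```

x is float; result = 'float'

'float'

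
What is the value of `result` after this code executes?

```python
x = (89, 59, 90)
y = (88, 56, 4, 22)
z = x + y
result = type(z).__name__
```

x is tuple; y is tuple; z is tuple; result = 'tuple'

'tuple'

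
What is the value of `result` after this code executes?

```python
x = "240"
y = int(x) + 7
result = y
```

x = '240'; y = 247; result = 247

247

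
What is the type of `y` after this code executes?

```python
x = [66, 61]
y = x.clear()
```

list.clear() returns None

NoneType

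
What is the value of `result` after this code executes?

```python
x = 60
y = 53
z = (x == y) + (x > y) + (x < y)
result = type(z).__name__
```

x is int; y is int; z is int; result = 'int'

'int'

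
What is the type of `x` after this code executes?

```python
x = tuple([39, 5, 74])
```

tuple() constructor returns tuple

tuple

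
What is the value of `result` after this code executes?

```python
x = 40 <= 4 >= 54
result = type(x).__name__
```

x is bool; result = 'bool'

'bool'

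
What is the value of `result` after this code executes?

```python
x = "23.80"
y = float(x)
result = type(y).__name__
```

x is str; y is float; result = 'float'

'float'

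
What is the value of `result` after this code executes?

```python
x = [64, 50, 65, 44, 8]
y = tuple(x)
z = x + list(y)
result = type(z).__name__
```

x is list; y is tuple; z is list; result = 'list'

'list'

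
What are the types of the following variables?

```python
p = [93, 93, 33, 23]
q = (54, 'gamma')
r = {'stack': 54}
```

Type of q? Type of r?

q is assigned a tuple (parenthesized, comma-separated values); r is assigned a dict literal ({key: value})

tuple, dict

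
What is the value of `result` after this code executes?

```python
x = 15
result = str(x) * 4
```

x = 15; result = '15151515'

'15151515'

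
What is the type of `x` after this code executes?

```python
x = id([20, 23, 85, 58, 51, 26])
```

id() returns int

int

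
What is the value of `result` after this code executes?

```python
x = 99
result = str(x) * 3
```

x = 99; result = '999999'

'999999'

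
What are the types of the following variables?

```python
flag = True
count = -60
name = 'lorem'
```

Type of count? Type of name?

count is assigned a bare integer (no decimal point), so it is an int; name is assigned a quoted string literal, so it is a str

int, str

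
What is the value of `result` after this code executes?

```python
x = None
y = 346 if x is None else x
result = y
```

x = None; y = 346; result = 346

346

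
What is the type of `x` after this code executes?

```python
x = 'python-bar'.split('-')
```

str.split() returns list

list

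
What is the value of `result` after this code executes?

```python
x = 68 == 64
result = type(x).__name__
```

x is bool; result = 'bool'

'bool'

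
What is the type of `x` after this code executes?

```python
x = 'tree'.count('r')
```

str.count() returns int

int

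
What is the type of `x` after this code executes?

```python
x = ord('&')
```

ord() returns int (code point)

int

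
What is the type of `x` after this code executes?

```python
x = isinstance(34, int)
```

isinstance() returns bool

bool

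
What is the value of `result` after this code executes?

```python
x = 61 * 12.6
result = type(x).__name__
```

x is float; result = 'float'

'float'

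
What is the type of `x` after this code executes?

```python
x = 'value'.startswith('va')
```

str.startswith() returns bool

bool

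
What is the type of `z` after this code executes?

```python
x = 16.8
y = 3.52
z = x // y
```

float // float = float

float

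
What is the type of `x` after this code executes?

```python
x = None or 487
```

'or' with None returns the other truthy value

int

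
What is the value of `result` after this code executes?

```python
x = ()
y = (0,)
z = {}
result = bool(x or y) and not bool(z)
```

x = (); y = (0,); z = {}; result = True

True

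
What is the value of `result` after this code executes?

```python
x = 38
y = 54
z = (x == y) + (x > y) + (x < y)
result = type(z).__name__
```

x is int; y is int; z is int; result = 'int'

'int'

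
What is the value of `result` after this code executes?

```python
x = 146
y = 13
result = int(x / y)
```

x = 146; y = 13; result = 11

11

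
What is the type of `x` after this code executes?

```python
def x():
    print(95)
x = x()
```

Function without return returns None

NoneType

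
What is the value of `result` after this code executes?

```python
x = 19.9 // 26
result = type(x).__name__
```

x is float; result = 'float'

'float'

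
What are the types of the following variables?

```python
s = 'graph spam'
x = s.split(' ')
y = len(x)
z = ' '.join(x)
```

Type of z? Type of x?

str.join() returns str; str.split() returns list

str, list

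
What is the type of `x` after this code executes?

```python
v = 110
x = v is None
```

'is' comparison returns bool

bool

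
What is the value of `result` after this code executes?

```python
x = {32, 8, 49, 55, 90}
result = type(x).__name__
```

x is set; result = 'set'

'set'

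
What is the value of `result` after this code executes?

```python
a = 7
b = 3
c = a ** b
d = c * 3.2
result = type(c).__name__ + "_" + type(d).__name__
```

a is int; b is int; c is int; d is float; result = 'int_float'

'int_float'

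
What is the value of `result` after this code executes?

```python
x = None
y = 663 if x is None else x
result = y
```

x = None; y = 663; result = 663

663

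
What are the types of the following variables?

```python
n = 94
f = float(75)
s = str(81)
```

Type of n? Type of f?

n is assigned a bare integer (no decimal point), so it is an int; f is assigned the result of calling float(), which returns a float

int, float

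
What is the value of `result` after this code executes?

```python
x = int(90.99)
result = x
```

x = 90; result = 90

90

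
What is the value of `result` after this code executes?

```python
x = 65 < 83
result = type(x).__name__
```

x is bool; result = 'bool'

'bool'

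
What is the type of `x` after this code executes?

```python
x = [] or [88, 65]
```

'or' returns first truthy value (list)

list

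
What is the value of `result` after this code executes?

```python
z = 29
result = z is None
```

z = 29; result = False

False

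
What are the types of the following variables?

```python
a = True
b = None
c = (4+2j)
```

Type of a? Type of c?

a is assigned the constant True, which has type bool; c is assigned (4+2j), an int plus an imaginary literal (j suffix), which evaluates to complex

bool, complex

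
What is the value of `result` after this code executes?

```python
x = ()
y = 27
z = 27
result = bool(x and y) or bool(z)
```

x = (); y = 27; z = 27; result = True

True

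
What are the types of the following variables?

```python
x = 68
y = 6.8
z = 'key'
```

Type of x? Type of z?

x is assigned a bare integer (no decimal point), so it is an int; z is assigned a quoted string literal, so it is a str

int, str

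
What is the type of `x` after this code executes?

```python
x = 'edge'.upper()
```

str.upper() returns str

str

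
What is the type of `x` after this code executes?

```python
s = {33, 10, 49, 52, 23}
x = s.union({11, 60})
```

set.union() returns a new set

set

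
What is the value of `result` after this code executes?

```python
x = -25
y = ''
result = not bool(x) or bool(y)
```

x = -25; y = ''; result = False

False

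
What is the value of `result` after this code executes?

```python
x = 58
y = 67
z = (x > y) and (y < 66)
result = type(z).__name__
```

x is int; y is int; z is bool; result = 'bool'

'bool'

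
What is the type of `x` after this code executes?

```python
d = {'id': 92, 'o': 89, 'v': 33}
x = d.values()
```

.values() returns dict_values view

dict_values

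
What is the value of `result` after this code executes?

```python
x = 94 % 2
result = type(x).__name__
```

x is int; result = 'int'

'int'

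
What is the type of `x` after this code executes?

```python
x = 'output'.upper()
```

str.upper() returns str

str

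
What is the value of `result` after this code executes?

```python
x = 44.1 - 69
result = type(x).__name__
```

x is float; result = 'float'

'float'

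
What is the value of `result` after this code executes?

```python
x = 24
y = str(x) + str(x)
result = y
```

x = 24; y = '2424'; result = '2424'

'2424'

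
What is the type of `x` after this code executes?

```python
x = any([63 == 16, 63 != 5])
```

any() returns bool

bool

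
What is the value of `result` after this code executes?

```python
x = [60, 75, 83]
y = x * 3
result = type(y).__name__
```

x is list; y is list; result = 'list'

'list'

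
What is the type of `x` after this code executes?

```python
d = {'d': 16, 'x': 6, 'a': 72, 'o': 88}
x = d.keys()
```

.keys() returns dict_keys view

dict_keys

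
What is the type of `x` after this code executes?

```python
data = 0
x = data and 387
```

'and' returns first falsy value (0 is int)

int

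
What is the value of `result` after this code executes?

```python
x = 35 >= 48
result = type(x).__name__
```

x is bool; result = 'bool'

'bool'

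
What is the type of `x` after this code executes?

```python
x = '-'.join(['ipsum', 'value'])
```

str.join() returns str

str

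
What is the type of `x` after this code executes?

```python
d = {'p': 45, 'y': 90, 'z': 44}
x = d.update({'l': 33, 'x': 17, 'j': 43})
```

dict.update() returns None

NoneType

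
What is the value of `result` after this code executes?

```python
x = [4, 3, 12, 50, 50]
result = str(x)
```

x = [4, 3, 12, 50, 50]; result = '[4, 3, 12, 50, 50]'

'[4, 3, 12, 50, 50]'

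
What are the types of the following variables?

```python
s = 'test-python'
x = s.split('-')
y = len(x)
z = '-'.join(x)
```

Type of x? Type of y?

str.split() returns list; len() returns int

list, int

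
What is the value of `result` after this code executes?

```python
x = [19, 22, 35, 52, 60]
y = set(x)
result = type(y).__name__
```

x is list; y is set; result = 'set'

'set'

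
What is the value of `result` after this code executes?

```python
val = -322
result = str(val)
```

val = -322; result = '-322'

'-322'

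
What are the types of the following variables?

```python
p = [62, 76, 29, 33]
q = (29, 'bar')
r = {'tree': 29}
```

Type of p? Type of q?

p is assigned a list literal (square brackets); q is assigned a tuple (parenthesized, comma-separated values)

list, tuple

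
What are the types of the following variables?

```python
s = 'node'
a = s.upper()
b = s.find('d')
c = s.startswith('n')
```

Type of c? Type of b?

startswith() returns bool; find() returns int

bool, int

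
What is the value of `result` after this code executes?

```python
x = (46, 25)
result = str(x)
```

x = (46, 25); result = '(46, 25)'

'(46, 25)'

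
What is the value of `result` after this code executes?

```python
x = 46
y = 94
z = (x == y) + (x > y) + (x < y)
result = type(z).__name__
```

x is int; y is int; z is int; result = 'int'

'int'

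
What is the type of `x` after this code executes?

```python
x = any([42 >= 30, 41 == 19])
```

any() returns bool

bool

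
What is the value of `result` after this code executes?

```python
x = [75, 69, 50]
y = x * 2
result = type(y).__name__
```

x is list; y is list; result = 'list'

'list'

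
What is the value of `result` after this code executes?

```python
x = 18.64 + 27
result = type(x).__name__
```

x is float; result = 'float'

'float'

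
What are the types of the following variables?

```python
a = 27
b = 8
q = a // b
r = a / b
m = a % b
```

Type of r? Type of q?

/ returns float; // returns int

float, int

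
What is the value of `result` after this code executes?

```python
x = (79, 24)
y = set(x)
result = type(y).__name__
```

x is tuple; y is set; result = 'set'

'set'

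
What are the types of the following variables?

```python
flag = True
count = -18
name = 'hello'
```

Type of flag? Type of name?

flag is assigned the constant True, which has type bool; name is assigned a quoted string literal, so it is a str

bool, str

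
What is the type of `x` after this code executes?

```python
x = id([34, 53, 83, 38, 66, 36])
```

id() returns int

int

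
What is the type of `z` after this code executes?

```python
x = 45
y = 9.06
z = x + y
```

int + float = float

float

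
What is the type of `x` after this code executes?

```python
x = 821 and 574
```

'and' with truthy values returns last operand (int)

int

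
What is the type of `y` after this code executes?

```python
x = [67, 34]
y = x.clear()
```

list.clear() returns None

NoneType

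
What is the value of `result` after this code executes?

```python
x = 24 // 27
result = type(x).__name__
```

x is int; result = 'int'

'int'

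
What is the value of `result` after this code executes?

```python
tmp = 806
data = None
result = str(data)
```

tmp = 806; data = None; result = 'None'

'None'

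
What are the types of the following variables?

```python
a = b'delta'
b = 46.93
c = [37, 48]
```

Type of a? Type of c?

a is assigned a bytes literal (b'...' prefix); c is assigned a list literal (square brackets)

bytes, list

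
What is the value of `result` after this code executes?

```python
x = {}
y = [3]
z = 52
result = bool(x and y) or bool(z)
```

x = {}; y = [3]; z = 52; result = True

True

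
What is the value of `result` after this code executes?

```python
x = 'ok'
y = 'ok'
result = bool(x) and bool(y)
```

x = 'ok'; y = 'ok'; result = True

True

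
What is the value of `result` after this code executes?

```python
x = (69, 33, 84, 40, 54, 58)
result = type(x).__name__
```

x is tuple; result = 'tuple'

'tuple'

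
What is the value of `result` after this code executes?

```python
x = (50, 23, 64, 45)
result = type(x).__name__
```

x is tuple; result = 'tuple'

'tuple'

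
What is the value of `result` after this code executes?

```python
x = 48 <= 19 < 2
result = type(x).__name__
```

x is bool; result = 'bool'

'bool'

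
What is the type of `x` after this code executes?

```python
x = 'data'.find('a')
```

str.find() returns int index

int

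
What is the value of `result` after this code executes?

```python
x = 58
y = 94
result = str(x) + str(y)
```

x = 58; y = 94; result = '5894'

'5894'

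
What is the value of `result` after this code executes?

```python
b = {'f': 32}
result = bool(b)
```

b = {'f': 32}; result = True

True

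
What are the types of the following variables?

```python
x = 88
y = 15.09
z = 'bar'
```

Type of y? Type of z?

y is assigned a number with a decimal point, so it is a float; z is assigned a quoted string literal, so it is a str

float, str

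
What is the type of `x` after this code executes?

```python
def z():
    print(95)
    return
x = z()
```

Bare return returns None

NoneType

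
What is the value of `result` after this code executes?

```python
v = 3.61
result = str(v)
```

v = 3.61; result = '3.61'

'3.61'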